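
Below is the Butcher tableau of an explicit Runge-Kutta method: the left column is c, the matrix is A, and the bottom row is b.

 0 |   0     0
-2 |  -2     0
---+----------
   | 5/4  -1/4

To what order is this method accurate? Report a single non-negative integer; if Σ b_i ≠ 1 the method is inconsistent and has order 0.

b = (5/4, -1/4)
c = (0, -2)
Σ b_i: 5/4·1 + (-1/4)·1 = 1 ✓
b·c: (-1/4)·(-2) = 1/2 ✓; 2 stages ⇒ order 2.

2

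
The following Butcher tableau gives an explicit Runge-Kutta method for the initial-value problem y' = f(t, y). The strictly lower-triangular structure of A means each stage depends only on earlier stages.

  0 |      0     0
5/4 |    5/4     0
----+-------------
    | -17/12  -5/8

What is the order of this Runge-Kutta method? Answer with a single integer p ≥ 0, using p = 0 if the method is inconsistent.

0

b = (-17/12, -5/8)
c = (0, 5/4)
Σ b_i: (-17/12)·1 + (-5/8)·1 = -49/24 ≠ 1 ⇒ order 0.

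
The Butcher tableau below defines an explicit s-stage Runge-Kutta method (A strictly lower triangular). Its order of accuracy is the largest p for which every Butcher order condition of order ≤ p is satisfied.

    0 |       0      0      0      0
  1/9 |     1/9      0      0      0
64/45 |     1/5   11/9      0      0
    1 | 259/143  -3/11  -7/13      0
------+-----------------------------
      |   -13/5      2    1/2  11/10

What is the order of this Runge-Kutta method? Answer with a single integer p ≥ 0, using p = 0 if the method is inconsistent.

1

b = (-13/5, 2, 1/2, 11/10)
c = (0, 1/9, 64/45, 1)
Ac = (0, 0, 11/81, -5123/6435)
Σ b_i: (-13/5)·1 + 2·1 + 1/2·1 + 11/10·1 = 1 ✓
b·c: 2·1/9 + 1/2·64/45 + 11/10·1 = 61/30 ≠ 1/2 ⇒ order 1.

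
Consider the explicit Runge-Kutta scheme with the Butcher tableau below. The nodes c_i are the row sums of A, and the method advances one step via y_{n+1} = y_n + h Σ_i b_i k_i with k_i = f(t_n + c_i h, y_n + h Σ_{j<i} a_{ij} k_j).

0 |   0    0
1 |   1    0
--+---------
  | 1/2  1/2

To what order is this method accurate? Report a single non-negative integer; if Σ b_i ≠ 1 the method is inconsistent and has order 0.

b = (1/2, 1/2)
c = (0, 1)
Σ b_i: 1/2·1 + 1/2·1 = 1 ✓
b·c: 1/2·1 = 1/2 ✓; 2 stages ⇒ order 2.

2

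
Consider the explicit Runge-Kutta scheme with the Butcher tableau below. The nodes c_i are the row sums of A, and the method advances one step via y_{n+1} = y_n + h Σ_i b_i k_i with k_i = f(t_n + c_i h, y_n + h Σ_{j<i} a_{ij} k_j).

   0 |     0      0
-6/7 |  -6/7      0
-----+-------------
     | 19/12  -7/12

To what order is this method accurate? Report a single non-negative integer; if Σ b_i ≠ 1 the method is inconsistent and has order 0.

b = (19/12, -7/12)
c = (0, -6/7)
Σ b_i: 19/12·1 + (-7/12)·1 = 1 ✓
b·c: (-7/12)·(-6/7) = 1/2 ✓; 2 stages ⇒ order 2.

2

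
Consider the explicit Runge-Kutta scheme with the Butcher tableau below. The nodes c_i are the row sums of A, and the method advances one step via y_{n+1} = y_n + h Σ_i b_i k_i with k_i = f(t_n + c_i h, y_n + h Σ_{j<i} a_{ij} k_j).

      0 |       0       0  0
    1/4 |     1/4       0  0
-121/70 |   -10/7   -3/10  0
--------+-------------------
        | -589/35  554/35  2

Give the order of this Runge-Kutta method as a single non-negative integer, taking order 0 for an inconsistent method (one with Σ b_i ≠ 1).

b = (-589/35, 554/35, 2)
c = (0, 1/4, -121/70)
Ac = (0, 0, -3/40)
Σ b_i: (-589/35)·1 + 554/35·1 + 2·1 = 1 ✓
b·c: 554/35·1/4 + 2·(-121/70) = 1/2 ✓
b·c²: 554/35·1/16 + 2·14641/4900 = 68259/9800 ≠ 1/3 ⇒ order 2.
b·Ac: 2·(-3/40) = -3/20 ≠ 1/6

2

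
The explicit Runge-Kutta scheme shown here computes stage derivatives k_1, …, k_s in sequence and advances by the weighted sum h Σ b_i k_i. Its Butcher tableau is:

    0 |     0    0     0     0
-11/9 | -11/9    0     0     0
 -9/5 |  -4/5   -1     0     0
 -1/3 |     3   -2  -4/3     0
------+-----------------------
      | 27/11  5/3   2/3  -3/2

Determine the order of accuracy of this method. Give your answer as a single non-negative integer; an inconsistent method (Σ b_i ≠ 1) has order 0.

b = (27/11, 5/3, 2/3, -3/2)
c = (0, -11/9, -9/5, -1/3)
Ac = (0, 0, 11/9, 218/45)
Σ b_i: 27/11·1 + 5/3·1 + 2/3·1 + (-3/2)·1 = 217/66 ≠ 1 ⇒ order 0.

0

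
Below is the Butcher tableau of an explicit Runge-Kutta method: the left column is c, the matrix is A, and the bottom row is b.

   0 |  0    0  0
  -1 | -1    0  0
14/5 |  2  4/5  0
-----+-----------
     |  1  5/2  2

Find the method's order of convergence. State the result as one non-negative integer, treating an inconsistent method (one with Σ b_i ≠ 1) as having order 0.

0

b = (1, 5/2, 2)
c = (0, -1, 14/5)
Ac = (0, 0, -4/5)
Σ b_i: 1·1 + 5/2·1 + 2·1 = 11/2 ≠ 1 ⇒ order 0.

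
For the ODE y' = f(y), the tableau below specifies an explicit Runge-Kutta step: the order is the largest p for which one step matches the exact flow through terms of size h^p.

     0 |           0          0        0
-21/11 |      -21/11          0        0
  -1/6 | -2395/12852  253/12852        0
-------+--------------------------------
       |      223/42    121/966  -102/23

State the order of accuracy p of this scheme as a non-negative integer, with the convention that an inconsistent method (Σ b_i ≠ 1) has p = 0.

3

b = (223/42, 121/966, -102/23)
c = (0, -21/11, -1/6)
Ac = (0, 0, -23/612)
Σ b_i: 223/42·1 + 121/966·1 + (-102/23)·1 = 1 ✓
b·c: 121/966·(-21/11) + (-102/23)·(-1/6) = 1/2 ✓
b·c²: 121/966·441/121 + (-102/23)·1/36 = 1/3 ✓
b·Ac: (-102/23)·(-23/612) = 1/6 ✓; 3 stages ⇒ order 3.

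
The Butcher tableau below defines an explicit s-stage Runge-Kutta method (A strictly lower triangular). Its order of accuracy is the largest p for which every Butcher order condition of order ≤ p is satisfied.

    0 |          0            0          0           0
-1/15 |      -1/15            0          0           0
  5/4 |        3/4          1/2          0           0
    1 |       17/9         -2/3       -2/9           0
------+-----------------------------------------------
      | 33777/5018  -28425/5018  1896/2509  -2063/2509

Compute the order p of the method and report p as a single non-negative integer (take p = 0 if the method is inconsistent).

b = (33777/5018, -28425/5018, 1896/2509, -2063/2509)
c = (0, -1/15, 5/4, 1)
Ac = (0, 0, -1/30, -7/30)
Σ b_i: 33777/5018·1 + (-28425/5018)·1 + 1896/2509·1 + (-2063/2509)·1 = 1 ✓
b·c: (-28425/5018)·(-1/15) + 1896/2509·5/4 + (-2063/2509)·1 = 1/2 ✓
b·c²: (-28425/5018)·1/225 + 1896/2509·25/16 + (-2063/2509)·1 = 1/3 ✓
b·Ac: 1896/2509·(-1/30) + (-2063/2509)·(-7/30) = 1/6 ✓
b·c³: (-28425/5018)·(-1/3375) + 1896/2509·125/64 + (-2063/2509)·1 = 591961/903240 ≠ 1/4 ⇒ order 3.
b·(c∘Ac): 1896/2509·(-1/24) + (-2063/2509)·(-7/30) = 12071/75270 ≠ 1/8
b·Ac²: 1896/2509·1/450 + (-2063/2509)·(-1891/5400) = 784777/2709720 ≠ 1/12
b·A²c: (-2063/2509)·1/135 = -2063/338715 ≠ 1/24

3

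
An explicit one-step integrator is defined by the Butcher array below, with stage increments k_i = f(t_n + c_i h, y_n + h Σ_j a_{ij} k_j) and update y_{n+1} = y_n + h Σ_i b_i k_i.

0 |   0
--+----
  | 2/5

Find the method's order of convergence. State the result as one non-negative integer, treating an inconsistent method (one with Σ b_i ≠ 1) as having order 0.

0

b = (2/5)
c = (0)
Σ b_i: 2/5·1 = 2/5 ≠ 1 ⇒ order 0.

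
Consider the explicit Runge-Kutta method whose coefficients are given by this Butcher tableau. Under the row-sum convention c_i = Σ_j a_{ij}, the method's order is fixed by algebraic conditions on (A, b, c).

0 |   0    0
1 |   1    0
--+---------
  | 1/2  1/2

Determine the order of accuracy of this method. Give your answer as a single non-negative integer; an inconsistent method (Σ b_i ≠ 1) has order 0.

2

b = (1/2, 1/2)
c = (0, 1)
Σ b_i: 1/2·1 + 1/2·1 = 1 ✓
b·c: 1/2·1 = 1/2 ✓; 2 stages ⇒ order 2.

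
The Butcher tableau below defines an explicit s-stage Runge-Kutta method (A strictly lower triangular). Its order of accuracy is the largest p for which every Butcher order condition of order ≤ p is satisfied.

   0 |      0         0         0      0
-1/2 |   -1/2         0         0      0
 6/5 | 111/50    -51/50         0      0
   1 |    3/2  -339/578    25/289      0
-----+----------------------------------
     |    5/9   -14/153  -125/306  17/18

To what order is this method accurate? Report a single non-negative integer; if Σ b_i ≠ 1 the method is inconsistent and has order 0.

b = (5/9, -14/153, -125/306, 17/18)
c = (0, -1/2, 6/5, 1)
Ac = (0, 0, 51/100, 27/68)
Σ b_i: 5/9·1 + (-14/153)·1 + (-125/306)·1 + 17/18·1 = 1 ✓
b·c: (-14/153)·(-1/2) + (-125/306)·6/5 + 17/18·1 = 1/2 ✓
b·c²: (-14/153)·1/4 + (-125/306)·36/25 + 17/18·1 = 1/3 ✓
b·Ac: (-125/306)·51/100 + 17/18·27/68 = 1/6 ✓
b·c³: (-14/153)·(-1/8) + (-125/306)·216/125 + 17/18·1 = 1/4 ✓
b·(c∘Ac): (-125/306)·153/250 + 17/18·27/68 = 1/8 ✓
b·Ac²: (-125/306)·(-51/200) + 17/18·(-3/136) = 1/12 ✓
b·A²c: 17/18·3/68 = 1/24 ✓; 4 stages ⇒ order 4.

4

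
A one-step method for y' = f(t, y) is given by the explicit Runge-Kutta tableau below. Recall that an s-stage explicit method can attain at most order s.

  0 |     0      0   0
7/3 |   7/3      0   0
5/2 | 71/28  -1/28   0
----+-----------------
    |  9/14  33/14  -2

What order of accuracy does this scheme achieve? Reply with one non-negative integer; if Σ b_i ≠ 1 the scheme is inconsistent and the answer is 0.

3

b = (9/14, 33/14, -2)
c = (0, 7/3, 5/2)
Ac = (0, 0, -1/12)
Σ b_i: 9/14·1 + 33/14·1 + (-2)·1 = 1 ✓
b·c: 33/14·7/3 + (-2)·5/2 = 1/2 ✓
b·c²: 33/14·49/9 + (-2)·25/4 = 1/3 ✓
b·Ac: (-2)·(-1/12) = 1/6 ✓; 3 stages ⇒ order 3.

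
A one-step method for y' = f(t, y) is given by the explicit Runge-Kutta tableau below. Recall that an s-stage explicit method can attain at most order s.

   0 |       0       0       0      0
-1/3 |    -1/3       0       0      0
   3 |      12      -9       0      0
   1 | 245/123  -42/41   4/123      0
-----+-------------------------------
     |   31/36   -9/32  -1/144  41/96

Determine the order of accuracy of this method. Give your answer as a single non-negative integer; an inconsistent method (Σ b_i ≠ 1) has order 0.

b = (31/36, -9/32, -1/144, 41/96)
c = (0, -1/3, 3, 1)
Ac = (0, 0, 3, 18/41)
Σ b_i: 31/36·1 + (-9/32)·1 + (-1/144)·1 + 41/96·1 = 1 ✓
b·c: (-9/32)·(-1/3) + (-1/144)·3 + 41/96·1 = 1/2 ✓
b·c²: (-9/32)·1/9 + (-1/144)·9 + 41/96·1 = 1/3 ✓
b·Ac: (-1/144)·3 + 41/96·18/41 = 1/6 ✓
b·c³: (-9/32)·(-1/27) + (-1/144)·27 + 41/96·1 = 1/4 ✓
b·(c∘Ac): (-1/144)·9 + 41/96·18/41 = 1/8 ✓
b·Ac²: (-1/144)·(-1) + 41/96·22/123 = 1/12 ✓
b·A²c: 41/96·4/41 = 1/24 ✓; 4 stages ⇒ order 4.

4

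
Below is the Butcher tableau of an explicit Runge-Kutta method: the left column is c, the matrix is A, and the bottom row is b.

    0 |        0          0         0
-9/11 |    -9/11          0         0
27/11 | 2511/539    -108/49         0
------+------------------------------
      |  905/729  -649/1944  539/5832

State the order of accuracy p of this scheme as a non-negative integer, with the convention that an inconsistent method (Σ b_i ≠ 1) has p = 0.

b = (905/729, -649/1944, 539/5832)
c = (0, -9/11, 27/11)
Ac = (0, 0, 972/539)
Σ b_i: 905/729·1 + (-649/1944)·1 + 539/5832·1 = 1 ✓
b·c: (-649/1944)·(-9/11) + 539/5832·27/11 = 1/2 ✓
b·c²: (-649/1944)·81/121 + 539/5832·729/121 = 1/3 ✓
b·Ac: 539/5832·972/539 = 1/6 ✓; 3 stages ⇒ order 3.

3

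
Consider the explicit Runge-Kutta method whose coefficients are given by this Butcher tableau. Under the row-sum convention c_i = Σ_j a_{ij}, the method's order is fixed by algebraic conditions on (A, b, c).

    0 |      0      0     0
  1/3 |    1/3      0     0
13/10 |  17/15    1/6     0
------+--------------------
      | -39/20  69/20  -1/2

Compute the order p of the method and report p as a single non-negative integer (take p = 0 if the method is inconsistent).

b = (-39/20, 69/20, -1/2)
c = (0, 1/3, 13/10)
Ac = (0, 0, 1/18)
Σ b_i: (-39/20)·1 + 69/20·1 + (-1/2)·1 = 1 ✓
b·c: 69/20·1/3 + (-1/2)·13/10 = 1/2 ✓
b·c²: 69/20·1/9 + (-1/2)·169/100 = -277/600 ≠ 1/3 ⇒ order 2.
b·Ac: (-1/2)·1/18 = -1/36 ≠ 1/6

2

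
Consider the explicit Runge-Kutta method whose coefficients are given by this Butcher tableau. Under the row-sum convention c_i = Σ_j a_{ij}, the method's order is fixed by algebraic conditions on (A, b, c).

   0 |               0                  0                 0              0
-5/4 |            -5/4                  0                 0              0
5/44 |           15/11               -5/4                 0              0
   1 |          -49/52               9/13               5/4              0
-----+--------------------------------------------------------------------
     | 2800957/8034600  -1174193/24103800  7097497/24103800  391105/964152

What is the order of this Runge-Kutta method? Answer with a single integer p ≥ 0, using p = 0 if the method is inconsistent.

3

b = (2800957/8034600, -1174193/24103800, 7097497/24103800, 391105/964152)
c = (0, -5/4, 5/44, 1)
Ac = (0, 0, 25/16, -1655/2288)
Σ b_i: 2800957/8034600·1 + (-1174193/24103800)·1 + 7097497/24103800·1 + 391105/964152·1 = 1 ✓
b·c: (-1174193/24103800)·(-5/4) + 7097497/24103800·5/44 + 391105/964152·1 = 1/2 ✓
b·c²: (-1174193/24103800)·25/16 + 7097497/24103800·25/1936 + 391105/964152·1 = 1/3 ✓
b·Ac: 7097497/24103800·25/16 + 391105/964152·(-1655/2288) = 1/6 ✓
b·c³: (-1174193/24103800)·(-125/64) + 7097497/24103800·125/85184 + 391105/964152·1 = 28350985/56563584 ≠ 1/4 ⇒ order 3.
b·(c∘Ac): 7097497/24103800·125/704 + 391105/964152·(-1655/2288) = -1653285/6856192 ≠ 1/8
b·Ac²: 7097497/24103800·(-125/64) + 391105/964152·110525/100672 = -7339705/56563584 ≠ 1/12
b·A²c: 391105/964152·125/64 = 48888125/61705728 ≠ 1/24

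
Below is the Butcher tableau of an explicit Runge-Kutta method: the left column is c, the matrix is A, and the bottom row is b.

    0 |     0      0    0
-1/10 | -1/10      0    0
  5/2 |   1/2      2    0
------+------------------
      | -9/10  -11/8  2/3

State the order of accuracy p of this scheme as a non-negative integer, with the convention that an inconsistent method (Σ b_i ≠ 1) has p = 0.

0

b = (-9/10, -11/8, 2/3)
c = (0, -1/10, 5/2)
Ac = (0, 0, -1/5)
Σ b_i: (-9/10)·1 + (-11/8)·1 + 2/3·1 = -193/120 ≠ 1 ⇒ order 0.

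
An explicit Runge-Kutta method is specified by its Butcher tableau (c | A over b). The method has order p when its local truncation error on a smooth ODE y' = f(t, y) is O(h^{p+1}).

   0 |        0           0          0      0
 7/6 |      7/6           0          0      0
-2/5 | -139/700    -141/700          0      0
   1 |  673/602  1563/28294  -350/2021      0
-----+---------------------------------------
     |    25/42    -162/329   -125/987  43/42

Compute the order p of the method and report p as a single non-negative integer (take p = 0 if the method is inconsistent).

4

b = (25/42, -162/329, -125/987, 43/42)
c = (0, 7/6, -2/5, 1)
Ac = (0, 0, -47/200, 23/172)
Σ b_i: 25/42·1 + (-162/329)·1 + (-125/987)·1 + 43/42·1 = 1 ✓
b·c: (-162/329)·7/6 + (-125/987)·(-2/5) + 43/42·1 = 1/2 ✓
b·c²: (-162/329)·49/36 + (-125/987)·4/25 + 43/42·1 = 1/3 ✓
b·Ac: (-125/987)·(-47/200) + 43/42·23/172 = 1/6 ✓
b·c³: (-162/329)·343/216 + (-125/987)·(-8/125) + 43/42·1 = 1/4 ✓
b·(c∘Ac): (-125/987)·47/500 + 43/42·23/172 = 1/8 ✓
b·Ac²: (-125/987)·(-329/1200) + 43/42·49/1032 = 1/12 ✓
b·A²c: 43/42·7/172 = 1/24 ✓; 4 stages ⇒ order 4.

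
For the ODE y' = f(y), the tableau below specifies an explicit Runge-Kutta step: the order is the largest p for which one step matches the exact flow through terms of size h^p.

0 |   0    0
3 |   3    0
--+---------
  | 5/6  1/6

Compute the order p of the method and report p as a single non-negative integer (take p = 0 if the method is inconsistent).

b = (5/6, 1/6)
c = (0, 3)
Σ b_i: 5/6·1 + 1/6·1 = 1 ✓
b·c: 1/6·3 = 1/2 ✓; 2 stages ⇒ order 2.

2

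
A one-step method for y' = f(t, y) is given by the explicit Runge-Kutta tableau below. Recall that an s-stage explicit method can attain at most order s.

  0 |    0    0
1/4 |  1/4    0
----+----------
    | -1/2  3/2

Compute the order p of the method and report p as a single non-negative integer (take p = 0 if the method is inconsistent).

b = (-1/2, 3/2)
c = (0, 1/4)
Σ b_i: (-1/2)·1 + 3/2·1 = 1 ✓
b·c: 3/2·1/4 = 3/8 ≠ 1/2 ⇒ order 1.

1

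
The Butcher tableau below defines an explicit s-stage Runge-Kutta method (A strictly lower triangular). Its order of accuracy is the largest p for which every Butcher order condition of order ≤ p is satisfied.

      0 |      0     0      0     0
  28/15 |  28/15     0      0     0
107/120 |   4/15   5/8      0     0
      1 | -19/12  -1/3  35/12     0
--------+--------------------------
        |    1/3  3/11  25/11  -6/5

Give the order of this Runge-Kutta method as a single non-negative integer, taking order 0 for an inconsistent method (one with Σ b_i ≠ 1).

0

b = (1/3, 3/11, 25/11, -6/5)
c = (0, 28/15, 107/120, 1)
Ac = (0, 0, 7/6, 2849/1440)
Σ b_i: 1/3·1 + 3/11·1 + 25/11·1 + (-6/5)·1 = 277/165 ≠ 1 ⇒ order 0.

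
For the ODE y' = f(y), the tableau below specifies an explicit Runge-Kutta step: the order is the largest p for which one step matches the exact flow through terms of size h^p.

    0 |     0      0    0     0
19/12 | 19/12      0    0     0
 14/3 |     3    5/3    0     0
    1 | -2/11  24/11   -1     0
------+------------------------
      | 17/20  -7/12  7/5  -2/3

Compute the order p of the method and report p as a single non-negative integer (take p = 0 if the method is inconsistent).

1

b = (17/20, -7/12, 7/5, -2/3)
c = (0, 19/12, 14/3, 1)
Ac = (0, 0, 95/36, -40/33)
Σ b_i: 17/20·1 + (-7/12)·1 + 7/5·1 + (-2/3)·1 = 1 ✓
b·c: (-7/12)·19/12 + 7/5·14/3 + (-2/3)·1 = 3559/720 ≠ 1/2 ⇒ order 1.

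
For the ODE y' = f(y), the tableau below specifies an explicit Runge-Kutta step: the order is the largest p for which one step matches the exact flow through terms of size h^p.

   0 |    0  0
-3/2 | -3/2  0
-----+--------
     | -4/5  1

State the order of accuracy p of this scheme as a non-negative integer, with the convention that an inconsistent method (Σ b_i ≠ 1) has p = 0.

b = (-4/5, 1)
c = (0, -3/2)
Σ b_i: (-4/5)·1 + 1·1 = 1/5 ≠ 1 ⇒ order 0.

0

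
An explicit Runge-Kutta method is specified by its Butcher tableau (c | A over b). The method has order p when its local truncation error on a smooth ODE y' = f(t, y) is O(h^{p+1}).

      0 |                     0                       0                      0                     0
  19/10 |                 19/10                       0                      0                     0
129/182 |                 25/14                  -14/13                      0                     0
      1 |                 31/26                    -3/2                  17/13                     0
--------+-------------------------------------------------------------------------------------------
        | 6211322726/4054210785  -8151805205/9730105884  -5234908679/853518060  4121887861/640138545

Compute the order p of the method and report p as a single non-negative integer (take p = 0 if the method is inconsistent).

3

b = (6211322726/4054210785, -8151805205/9730105884, -5234908679/853518060, 4121887861/640138545)
c = (0, 19/10, 129/182, 1)
Ac = (0, 0, -133/65, -45501/23660)
Σ b_i: 6211322726/4054210785·1 + (-8151805205/9730105884)·1 + (-5234908679/853518060)·1 + 4121887861/640138545·1 = 1 ✓
b·c: (-8151805205/9730105884)·19/10 + (-5234908679/853518060)·129/182 + 4121887861/640138545·1 = 1/2 ✓
b·c²: (-8151805205/9730105884)·361/100 + (-5234908679/853518060)·16641/33124 + 4121887861/640138545·1 = 1/3 ✓
b·Ac: (-5234908679/853518060)·(-133/65) + 4121887861/640138545·(-45501/23660) = 1/6 ✓
b·c³: (-8151805205/9730105884)·6859/1000 + (-5234908679/853518060)·2146689/6028568 + 4121887861/640138545·1 = -386112079861/258900478200 ≠ 1/4 ⇒ order 3.
b·(c∘Ac): (-5234908679/853518060)·(-2451/1690) + 4121887861/640138545·(-45501/23660) = -29770091437/8535180600 ≠ 1/8
b·Ac²: (-5234908679/853518060)·(-2527/650) + 4121887861/640138545·(-102443349/21530600) = -2637969380723/388350717300 ≠ 1/12
b·A²c: 4121887861/640138545·(-2261/845) = -55145493809/3200692725 ≠ 1/24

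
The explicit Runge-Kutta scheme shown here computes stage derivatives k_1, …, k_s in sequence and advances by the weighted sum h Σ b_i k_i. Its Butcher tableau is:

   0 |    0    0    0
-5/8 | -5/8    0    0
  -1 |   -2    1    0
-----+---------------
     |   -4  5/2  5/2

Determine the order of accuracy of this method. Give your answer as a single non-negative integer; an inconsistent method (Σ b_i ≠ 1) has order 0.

b = (-4, 5/2, 5/2)
c = (0, -5/8, -1)
Ac = (0, 0, -5/8)
Σ b_i: (-4)·1 + 5/2·1 + 5/2·1 = 1 ✓
b·c: 5/2·(-5/8) + 5/2·(-1) = -65/16 ≠ 1/2 ⇒ order 1.

1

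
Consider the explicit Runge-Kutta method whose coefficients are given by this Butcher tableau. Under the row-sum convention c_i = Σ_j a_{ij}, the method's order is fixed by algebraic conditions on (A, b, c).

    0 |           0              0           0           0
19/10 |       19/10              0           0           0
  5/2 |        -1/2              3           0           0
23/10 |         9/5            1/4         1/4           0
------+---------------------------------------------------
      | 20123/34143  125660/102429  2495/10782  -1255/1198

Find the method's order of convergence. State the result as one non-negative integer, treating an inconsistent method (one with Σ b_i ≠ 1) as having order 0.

b = (20123/34143, 125660/102429, 2495/10782, -1255/1198)
c = (0, 19/10, 5/2, 23/10)
Ac = (0, 0, 57/10, 11/10)
Σ b_i: 20123/34143·1 + 125660/102429·1 + 2495/10782·1 + (-1255/1198)·1 = 1 ✓
b·c: 125660/102429·19/10 + 2495/10782·5/2 + (-1255/1198)·23/10 = 1/2 ✓
b·c²: 125660/102429·361/100 + 2495/10782·25/4 + (-1255/1198)·529/100 = 1/3 ✓
b·Ac: 2495/10782·57/10 + (-1255/1198)·11/10 = 1/6 ✓
b·c³: 125660/102429·6859/1000 + 2495/10782·125/8 + (-1255/1198)·12167/1000 = -257179/359400 ≠ 1/4 ⇒ order 3.
b·(c∘Ac): 2495/10782·57/4 + (-1255/1198)·253/100 = 11629/17970 ≠ 1/8
b·Ac²: 2495/10782·1083/100 + (-1255/1198)·493/200 = -10951/143760 ≠ 1/12
b·A²c: (-1255/1198)·57/40 = -14307/9584 ≠ 1/24

3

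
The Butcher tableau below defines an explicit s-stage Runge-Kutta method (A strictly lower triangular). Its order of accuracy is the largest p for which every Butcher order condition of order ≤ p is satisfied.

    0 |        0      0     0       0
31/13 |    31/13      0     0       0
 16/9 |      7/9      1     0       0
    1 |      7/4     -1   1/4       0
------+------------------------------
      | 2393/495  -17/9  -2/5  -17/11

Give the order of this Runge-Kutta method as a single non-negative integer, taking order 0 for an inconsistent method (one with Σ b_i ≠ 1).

1

b = (2393/495, -17/9, -2/5, -17/11)
c = (0, 31/13, 16/9, 1)
Ac = (0, 0, 31/13, -227/117)
Σ b_i: 2393/495·1 + (-17/9)·1 + (-2/5)·1 + (-17/11)·1 = 1 ✓
b·c: (-17/9)·31/13 + (-2/5)·16/9 + (-17/11)·1 = -4834/715 ≠ 1/2 ⇒ order 1.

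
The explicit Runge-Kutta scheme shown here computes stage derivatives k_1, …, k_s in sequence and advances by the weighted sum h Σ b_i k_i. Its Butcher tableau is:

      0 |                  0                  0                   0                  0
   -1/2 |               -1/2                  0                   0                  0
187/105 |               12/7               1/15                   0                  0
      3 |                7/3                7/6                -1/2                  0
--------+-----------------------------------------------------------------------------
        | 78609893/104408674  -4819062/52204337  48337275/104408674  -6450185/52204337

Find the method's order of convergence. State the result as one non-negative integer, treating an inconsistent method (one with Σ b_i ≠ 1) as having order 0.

b = (78609893/104408674, -4819062/52204337, 48337275/104408674, -6450185/52204337)
c = (0, -1/2, 187/105, 3)
Ac = (0, 0, -1/30, -619/420)
Σ b_i: 78609893/104408674·1 + (-4819062/52204337)·1 + 48337275/104408674·1 + (-6450185/52204337)·1 = 1 ✓
b·c: (-4819062/52204337)·(-1/2) + 48337275/104408674·187/105 + (-6450185/52204337)·3 = 1/2 ✓
b·c²: (-4819062/52204337)·1/4 + 48337275/104408674·34969/11025 + (-6450185/52204337)·9 = 1/3 ✓
b·Ac: 48337275/104408674·(-1/30) + (-6450185/52204337)·(-619/420) = 1/6 ✓
b·c³: (-4819062/52204337)·(-1/8) + 48337275/104408674·6539203/1157625 + (-6450185/52204337)·27 = -6665145331/9396780660 ≠ 1/4 ⇒ order 3.
b·(c∘Ac): 48337275/104408674·(-187/3150) + (-6450185/52204337)·(-619/140) = 162505555/313226022 ≠ 1/8
b·Ac²: 48337275/104408674·1/60 + (-6450185/52204337)·(-114151/88200) = 5513021179/32888732310 ≠ 1/12
b·A²c: (-6450185/52204337)·1/60 = -1290037/626452044 ≠ 1/24

3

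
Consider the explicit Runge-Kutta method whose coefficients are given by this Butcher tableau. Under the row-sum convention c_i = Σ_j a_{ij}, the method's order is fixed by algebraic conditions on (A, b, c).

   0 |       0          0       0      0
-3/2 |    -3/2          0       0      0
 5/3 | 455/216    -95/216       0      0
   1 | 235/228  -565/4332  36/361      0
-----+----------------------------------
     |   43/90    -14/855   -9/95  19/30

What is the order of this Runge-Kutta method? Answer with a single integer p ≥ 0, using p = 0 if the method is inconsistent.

4

b = (43/90, -14/855, -9/95, 19/30)
c = (0, -3/2, 5/3, 1)
Ac = (0, 0, 95/144, 55/152)
Σ b_i: 43/90·1 + (-14/855)·1 + (-9/95)·1 + 19/30·1 = 1 ✓
b·c: (-14/855)·(-3/2) + (-9/95)·5/3 + 19/30·1 = 1/2 ✓
b·c²: (-14/855)·9/4 + (-9/95)·25/9 + 19/30·1 = 1/3 ✓
b·Ac: (-9/95)·95/144 + 19/30·55/152 = 1/6 ✓
b·c³: (-14/855)·(-27/8) + (-9/95)·125/27 + 19/30·1 = 1/4 ✓
b·(c∘Ac): (-9/95)·475/432 + 19/30·55/152 = 1/8 ✓
b·Ac²: (-9/95)·(-95/96) + 19/30·(-5/304) = 1/12 ✓
b·A²c: 19/30·5/76 = 1/24 ✓; 4 stages ⇒ order 4.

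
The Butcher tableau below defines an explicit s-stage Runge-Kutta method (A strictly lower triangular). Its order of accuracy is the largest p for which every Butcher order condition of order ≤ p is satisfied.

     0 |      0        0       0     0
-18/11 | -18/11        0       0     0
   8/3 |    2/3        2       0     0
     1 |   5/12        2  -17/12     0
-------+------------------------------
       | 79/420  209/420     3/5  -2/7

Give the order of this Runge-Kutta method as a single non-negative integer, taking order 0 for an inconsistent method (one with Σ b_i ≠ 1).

b = (79/420, 209/420, 3/5, -2/7)
c = (0, -18/11, 8/3, 1)
Ac = (0, 0, -36/11, -698/99)
Σ b_i: 79/420·1 + 209/420·1 + 3/5·1 + (-2/7)·1 = 1 ✓
b·c: 209/420·(-18/11) + 3/5·8/3 + (-2/7)·1 = 1/2 ✓
b·c²: 209/420·324/121 + 3/5·64/9 + (-2/7)·1 = 6137/1155 ≠ 1/3 ⇒ order 2.
b·Ac: 3/5·(-36/11) + (-2/7)·(-698/99) = 16/315 ≠ 1/6

2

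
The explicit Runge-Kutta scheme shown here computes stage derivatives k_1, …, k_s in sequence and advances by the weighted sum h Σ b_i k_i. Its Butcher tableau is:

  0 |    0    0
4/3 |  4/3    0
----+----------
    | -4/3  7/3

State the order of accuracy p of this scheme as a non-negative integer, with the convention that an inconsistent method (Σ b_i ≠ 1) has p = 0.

1

b = (-4/3, 7/3)
c = (0, 4/3)
Σ b_i: (-4/3)·1 + 7/3·1 = 1 ✓
b·c: 7/3·4/3 = 28/9 ≠ 1/2 ⇒ order 1.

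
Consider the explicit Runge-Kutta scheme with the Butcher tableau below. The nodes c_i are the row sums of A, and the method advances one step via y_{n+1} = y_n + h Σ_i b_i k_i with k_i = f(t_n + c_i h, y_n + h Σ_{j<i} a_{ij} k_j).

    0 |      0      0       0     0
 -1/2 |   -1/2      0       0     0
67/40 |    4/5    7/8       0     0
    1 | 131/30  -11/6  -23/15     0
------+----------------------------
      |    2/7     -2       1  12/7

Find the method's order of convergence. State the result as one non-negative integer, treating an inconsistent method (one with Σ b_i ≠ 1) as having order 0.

1

b = (2/7, -2, 1, 12/7)
c = (0, -1/2, 67/40, 1)
Ac = (0, 0, -7/16, -991/600)
Σ b_i: 2/7·1 + (-2)·1 + 1·1 + 12/7·1 = 1 ✓
b·c: (-2)·(-1/2) + 1·67/40 + 12/7·1 = 1229/280 ≠ 1/2 ⇒ order 1.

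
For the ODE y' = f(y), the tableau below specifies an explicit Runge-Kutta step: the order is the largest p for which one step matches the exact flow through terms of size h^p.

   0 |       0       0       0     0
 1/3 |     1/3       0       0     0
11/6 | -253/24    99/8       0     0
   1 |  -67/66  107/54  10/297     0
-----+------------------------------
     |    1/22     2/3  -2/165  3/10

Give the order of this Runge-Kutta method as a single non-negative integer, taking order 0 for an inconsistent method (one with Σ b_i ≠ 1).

4

b = (1/22, 2/3, -2/165, 3/10)
c = (0, 1/3, 11/6, 1)
Ac = (0, 0, 33/8, 13/18)
Σ b_i: 1/22·1 + 2/3·1 + (-2/165)·1 + 3/10·1 = 1 ✓
b·c: 2/3·1/3 + (-2/165)·11/6 + 3/10·1 = 1/2 ✓
b·c²: 2/3·1/9 + (-2/165)·121/36 + 3/10·1 = 1/3 ✓
b·Ac: (-2/165)·33/8 + 3/10·13/18 = 1/6 ✓
b·c³: 2/3·1/27 + (-2/165)·1331/216 + 3/10·1 = 1/4 ✓
b·(c∘Ac): (-2/165)·121/16 + 3/10·13/18 = 1/8 ✓
b·Ac²: (-2/165)·11/8 + 3/10·1/3 = 1/12 ✓
b·A²c: 3/10·5/36 = 1/24 ✓; 4 stages ⇒ order 4.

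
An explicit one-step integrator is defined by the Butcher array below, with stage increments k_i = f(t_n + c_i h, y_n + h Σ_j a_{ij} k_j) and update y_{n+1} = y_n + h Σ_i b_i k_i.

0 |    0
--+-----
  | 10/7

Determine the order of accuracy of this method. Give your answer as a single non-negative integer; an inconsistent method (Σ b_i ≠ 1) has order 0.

0

b = (10/7)
c = (0)
Σ b_i: 10/7·1 = 10/7 ≠ 1 ⇒ order 0.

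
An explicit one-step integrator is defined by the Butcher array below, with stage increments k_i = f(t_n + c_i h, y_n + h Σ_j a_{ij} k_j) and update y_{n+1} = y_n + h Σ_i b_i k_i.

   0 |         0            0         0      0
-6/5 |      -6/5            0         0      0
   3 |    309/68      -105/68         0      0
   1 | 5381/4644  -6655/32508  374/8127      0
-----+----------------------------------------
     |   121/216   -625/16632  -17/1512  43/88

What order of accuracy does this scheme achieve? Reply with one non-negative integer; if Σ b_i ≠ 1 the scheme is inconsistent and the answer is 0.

4

b = (121/216, -625/16632, -17/1512, 43/88)
c = (0, -6/5, 3, 1)
Ac = (0, 0, 63/34, 33/86)
Σ b_i: 121/216·1 + (-625/16632)·1 + (-17/1512)·1 + 43/88·1 = 1 ✓
b·c: (-625/16632)·(-6/5) + (-17/1512)·3 + 43/88·1 = 1/2 ✓
b·c²: (-625/16632)·36/25 + (-17/1512)·9 + 43/88·1 = 1/3 ✓
b·Ac: (-17/1512)·63/34 + 43/88·33/86 = 1/6 ✓
b·c³: (-625/16632)·(-216/125) + (-17/1512)·27 + 43/88·1 = 1/4 ✓
b·(c∘Ac): (-17/1512)·189/34 + 43/88·33/86 = 1/8 ✓
b·Ac²: (-17/1512)·(-189/85) + 43/88·77/645 = 1/12 ✓
b·A²c: 43/88·11/129 = 1/24 ✓; 4 stages ⇒ order 4.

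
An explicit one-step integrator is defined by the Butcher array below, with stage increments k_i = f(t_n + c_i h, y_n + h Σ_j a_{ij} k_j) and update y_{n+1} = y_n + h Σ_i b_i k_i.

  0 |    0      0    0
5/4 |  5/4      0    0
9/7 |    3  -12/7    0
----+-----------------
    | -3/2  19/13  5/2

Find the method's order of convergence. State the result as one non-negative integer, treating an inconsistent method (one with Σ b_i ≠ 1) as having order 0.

0

b = (-3/2, 19/13, 5/2)
c = (0, 5/4, 9/7)
Ac = (0, 0, -15/7)
Σ b_i: (-3/2)·1 + 19/13·1 + 5/2·1 = 32/13 ≠ 1 ⇒ order 0.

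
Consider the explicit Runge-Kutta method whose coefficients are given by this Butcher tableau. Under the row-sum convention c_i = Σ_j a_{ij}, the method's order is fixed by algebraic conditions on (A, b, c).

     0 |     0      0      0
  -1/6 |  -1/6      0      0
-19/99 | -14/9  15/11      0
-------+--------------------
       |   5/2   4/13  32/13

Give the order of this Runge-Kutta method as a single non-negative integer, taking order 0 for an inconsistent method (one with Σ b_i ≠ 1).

0

b = (5/2, 4/13, 32/13)
c = (0, -1/6, -19/99)
Ac = (0, 0, -5/22)
Σ b_i: 5/2·1 + 4/13·1 + 32/13·1 = 137/26 ≠ 1 ⇒ order 0.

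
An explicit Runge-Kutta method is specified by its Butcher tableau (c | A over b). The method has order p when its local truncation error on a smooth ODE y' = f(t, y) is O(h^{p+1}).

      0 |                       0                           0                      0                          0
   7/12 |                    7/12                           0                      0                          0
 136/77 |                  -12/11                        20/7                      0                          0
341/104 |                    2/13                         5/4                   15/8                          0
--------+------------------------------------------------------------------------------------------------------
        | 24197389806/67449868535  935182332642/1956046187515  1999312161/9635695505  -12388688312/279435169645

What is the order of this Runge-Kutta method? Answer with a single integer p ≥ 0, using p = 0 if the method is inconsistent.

3

b = (24197389806/67449868535, 935182332642/1956046187515, 1999312161/9635695505, -12388688312/279435169645)
c = (0, 7/12, 136/77, 341/104)
Ac = (0, 0, 5/3, 14935/3696)
Σ b_i: 24197389806/67449868535·1 + 935182332642/1956046187515·1 + 1999312161/9635695505·1 + (-12388688312/279435169645)·1 = 1 ✓
b·c: 935182332642/1956046187515·7/12 + 1999312161/9635695505·136/77 + (-12388688312/279435169645)·341/104 = 1/2 ✓
b·c²: 935182332642/1956046187515·49/144 + 1999312161/9635695505·18496/5929 + (-12388688312/279435169645)·116281/10816 = 1/3 ✓
b·Ac: 1999312161/9635695505·5/3 + (-12388688312/279435169645)·14935/3696 = 1/6 ✓
b·c³: 935182332642/1956046187515·343/1728 + 1999312161/9635695505·2515456/456533 + (-12388688312/279435169645)·39651821/1124864 = -1803726512669981/5555710771490880 ≠ 1/4 ⇒ order 3.
b·(c∘Ac): 1999312161/9635695505·680/231 + (-12388688312/279435169645)·462985/34944 = 2163391571/92502676848 ≠ 1/8
b·Ac²: 1999312161/9635695505·35/36 + (-12388688312/279435169645)·21428285/3415104 = -23688523977917/309837716102376 ≠ 1/12
b·A²c: (-12388688312/279435169645)·25/8 = -7742930195/55887033929 ≠ 1/24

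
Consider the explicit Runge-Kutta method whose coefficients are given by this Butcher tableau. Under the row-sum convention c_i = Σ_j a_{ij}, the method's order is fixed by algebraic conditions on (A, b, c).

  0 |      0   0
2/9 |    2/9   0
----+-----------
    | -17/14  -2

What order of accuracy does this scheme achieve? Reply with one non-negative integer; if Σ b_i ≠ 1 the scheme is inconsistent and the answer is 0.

0

b = (-17/14, -2)
c = (0, 2/9)
Σ b_i: (-17/14)·1 + (-2)·1 = -45/14 ≠ 1 ⇒ order 0.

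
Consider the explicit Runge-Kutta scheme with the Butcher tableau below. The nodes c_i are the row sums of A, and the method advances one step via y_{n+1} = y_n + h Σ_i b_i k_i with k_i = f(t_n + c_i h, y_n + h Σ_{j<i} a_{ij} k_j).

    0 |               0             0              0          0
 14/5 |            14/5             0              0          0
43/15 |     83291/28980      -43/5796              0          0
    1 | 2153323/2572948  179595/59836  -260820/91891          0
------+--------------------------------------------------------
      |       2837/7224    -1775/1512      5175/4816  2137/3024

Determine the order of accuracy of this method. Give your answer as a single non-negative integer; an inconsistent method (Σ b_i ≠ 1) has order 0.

b = (2837/7224, -1775/1512, 5175/4816, 2137/3024)
c = (0, 14/5, 43/15, 1)
Ac = (0, 0, -43/2070, 1143/4274)
Σ b_i: 2837/7224·1 + (-1775/1512)·1 + 5175/4816·1 + 2137/3024·1 = 1 ✓
b·c: (-1775/1512)·14/5 + 5175/4816·43/15 + 2137/3024·1 = 1/2 ✓
b·c²: (-1775/1512)·196/25 + 5175/4816·1849/225 + 2137/3024·1 = 1/3 ✓
b·Ac: 5175/4816·(-43/2070) + 2137/3024·1143/4274 = 1/6 ✓
b·c³: (-1775/1512)·2744/125 + 5175/4816·79507/3375 + 2137/3024·1 = 1/4 ✓
b·(c∘Ac): 5175/4816·(-1849/31050) + 2137/3024·1143/4274 = 1/8 ✓
b·Ac²: 5175/4816·(-301/5175) + 2137/3024·441/2137 = 1/12 ✓
b·A²c: 2137/3024·126/2137 = 1/24 ✓; 4 stages ⇒ order 4.

4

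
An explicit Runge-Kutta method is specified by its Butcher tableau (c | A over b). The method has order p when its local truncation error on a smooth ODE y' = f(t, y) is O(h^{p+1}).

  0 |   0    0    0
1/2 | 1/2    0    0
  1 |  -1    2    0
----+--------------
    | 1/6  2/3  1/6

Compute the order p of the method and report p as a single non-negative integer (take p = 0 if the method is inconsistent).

3

b = (1/6, 2/3, 1/6)
c = (0, 1/2, 1)
Ac = (0, 0, 1)
Σ b_i: 1/6·1 + 2/3·1 + 1/6·1 = 1 ✓
b·c: 2/3·1/2 + 1/6·1 = 1/2 ✓
b·c²: 2/3·1/4 + 1/6·1 = 1/3 ✓
b·Ac: 1/6·1 = 1/6 ✓; 3 stages ⇒ order 3.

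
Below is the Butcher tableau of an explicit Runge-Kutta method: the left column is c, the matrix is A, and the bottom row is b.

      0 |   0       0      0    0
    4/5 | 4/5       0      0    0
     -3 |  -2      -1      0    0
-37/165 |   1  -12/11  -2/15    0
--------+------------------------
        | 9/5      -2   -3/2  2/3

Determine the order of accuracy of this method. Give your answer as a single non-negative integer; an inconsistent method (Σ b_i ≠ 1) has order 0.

0

b = (9/5, -2, -3/2, 2/3)
c = (0, 4/5, -3, -37/165)
Ac = (0, 0, -4/5, -26/55)
Σ b_i: 9/5·1 + (-2)·1 + (-3/2)·1 + 2/3·1 = -31/30 ≠ 1 ⇒ order 0.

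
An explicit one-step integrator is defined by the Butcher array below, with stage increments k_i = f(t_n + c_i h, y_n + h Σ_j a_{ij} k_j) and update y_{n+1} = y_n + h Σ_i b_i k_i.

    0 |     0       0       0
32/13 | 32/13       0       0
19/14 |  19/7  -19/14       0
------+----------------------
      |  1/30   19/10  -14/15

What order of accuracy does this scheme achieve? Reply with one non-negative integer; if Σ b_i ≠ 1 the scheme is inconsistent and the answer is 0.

b = (1/30, 19/10, -14/15)
c = (0, 32/13, 19/14)
Ac = (0, 0, -304/91)
Σ b_i: 1/30·1 + 19/10·1 + (-14/15)·1 = 1 ✓
b·c: 19/10·32/13 + (-14/15)·19/14 = 133/39 ≠ 1/2 ⇒ order 1.

1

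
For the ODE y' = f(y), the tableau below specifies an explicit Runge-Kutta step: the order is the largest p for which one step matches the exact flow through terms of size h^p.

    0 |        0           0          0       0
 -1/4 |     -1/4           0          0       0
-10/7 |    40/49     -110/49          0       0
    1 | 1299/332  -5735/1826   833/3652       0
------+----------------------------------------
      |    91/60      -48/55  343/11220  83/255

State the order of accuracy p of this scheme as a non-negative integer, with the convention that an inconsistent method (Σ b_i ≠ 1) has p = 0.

b = (91/60, -48/55, 343/11220, 83/255)
c = (0, -1/4, -10/7, 1)
Ac = (0, 0, 55/98, 305/664)
Σ b_i: 91/60·1 + (-48/55)·1 + 343/11220·1 + 83/255·1 = 1 ✓
b·c: (-48/55)·(-1/4) + 343/11220·(-10/7) + 83/255·1 = 1/2 ✓
b·c²: (-48/55)·1/16 + 343/11220·100/49 + 83/255·1 = 1/3 ✓
b·Ac: 343/11220·55/98 + 83/255·305/664 = 1/6 ✓
b·c³: (-48/55)·(-1/64) + 343/11220·(-1000/343) + 83/255·1 = 1/4 ✓
b·(c∘Ac): 343/11220·(-275/343) + 83/255·305/664 = 1/8 ✓
b·Ac²: 343/11220·(-55/392) + 83/255·715/2656 = 1/12 ✓
b·A²c: 83/255·85/664 = 1/24 ✓; 4 stages ⇒ order 4.

4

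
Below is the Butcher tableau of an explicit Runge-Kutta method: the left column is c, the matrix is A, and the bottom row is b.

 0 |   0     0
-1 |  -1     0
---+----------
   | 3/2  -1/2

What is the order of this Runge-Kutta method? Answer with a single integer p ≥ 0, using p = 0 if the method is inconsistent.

2

b = (3/2, -1/2)
c = (0, -1)
Σ b_i: 3/2·1 + (-1/2)·1 = 1 ✓
b·c: (-1/2)·(-1) = 1/2 ✓; 2 stages ⇒ order 2.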